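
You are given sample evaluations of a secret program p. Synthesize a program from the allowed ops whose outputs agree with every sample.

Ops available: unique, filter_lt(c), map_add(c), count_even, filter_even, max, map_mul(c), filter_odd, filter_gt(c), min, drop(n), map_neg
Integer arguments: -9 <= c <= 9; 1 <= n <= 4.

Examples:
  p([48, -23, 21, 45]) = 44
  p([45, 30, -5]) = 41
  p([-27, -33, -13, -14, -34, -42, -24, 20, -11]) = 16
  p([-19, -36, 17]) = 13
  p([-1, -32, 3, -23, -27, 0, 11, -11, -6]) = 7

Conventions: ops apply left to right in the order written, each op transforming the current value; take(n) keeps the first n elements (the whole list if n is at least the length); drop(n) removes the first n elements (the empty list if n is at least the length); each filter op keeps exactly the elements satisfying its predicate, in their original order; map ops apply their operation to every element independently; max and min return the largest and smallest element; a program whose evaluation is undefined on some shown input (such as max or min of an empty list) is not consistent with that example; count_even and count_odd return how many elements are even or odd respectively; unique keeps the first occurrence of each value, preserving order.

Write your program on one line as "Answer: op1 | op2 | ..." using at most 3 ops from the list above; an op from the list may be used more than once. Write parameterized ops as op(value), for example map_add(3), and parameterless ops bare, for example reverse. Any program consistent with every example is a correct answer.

map_add(-4) | max

Check, running the answer program on each example:
  [48, -23, 21, 45] -> [44, -27, 17, 41] -> 44
  [45, 30, -5] -> [41, 26, -9] -> 41
  [-27, -33, -13, -14, -34, -42, -24, 20, -11] -> [-31, -37, -17, -18, -38, -46, -28, 16, -15] -> 16
  [-19, -36, 17] -> [-23, -40, 13] -> 13
  [-1, -32, 3, -23, -27, 0, 11, -11, -6] -> [-5, -36, -1, -27, -31, -4, 7, -15, -10] -> 7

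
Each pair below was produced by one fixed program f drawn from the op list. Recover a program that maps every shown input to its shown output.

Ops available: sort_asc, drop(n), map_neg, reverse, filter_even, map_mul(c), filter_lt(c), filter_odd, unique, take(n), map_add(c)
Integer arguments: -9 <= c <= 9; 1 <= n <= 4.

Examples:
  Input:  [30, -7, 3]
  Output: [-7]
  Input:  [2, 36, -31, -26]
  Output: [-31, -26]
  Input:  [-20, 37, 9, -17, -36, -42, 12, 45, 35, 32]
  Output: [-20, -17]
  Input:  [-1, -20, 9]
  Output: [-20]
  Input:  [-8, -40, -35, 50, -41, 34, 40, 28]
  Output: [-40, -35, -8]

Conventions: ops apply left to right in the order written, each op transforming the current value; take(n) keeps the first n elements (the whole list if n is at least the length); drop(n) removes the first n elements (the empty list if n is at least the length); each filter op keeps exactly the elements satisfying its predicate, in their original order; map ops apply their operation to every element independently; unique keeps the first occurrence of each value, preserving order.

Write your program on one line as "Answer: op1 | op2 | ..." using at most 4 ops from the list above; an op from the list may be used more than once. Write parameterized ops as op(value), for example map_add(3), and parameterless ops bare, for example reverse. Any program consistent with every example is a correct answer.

take(4) | sort_asc | filter_lt(-2)

Check, running the answer program on each example:
  [30, -7, 3] -> [30, -7, 3] -> [-7, 3, 30] -> [-7]
  [2, 36, -31, -26] -> [2, 36, -31, -26] -> [-31, -26, 2, 36] -> [-31, -26]
  [-20, 37, 9, -17, -36, -42, 12, 45, 35, 32] -> [-20, 37, 9, -17] -> [-20, -17, 9, 37] -> [-20, -17]
  [-1, -20, 9] -> [-1, -20, 9] -> [-20, -1, 9] -> [-20]
  [-8, -40, -35, 50, -41, 34, 40, 28] -> [-8, -40, -35, 50] -> [-40, -35, -8, 50] -> [-40, -35, -8]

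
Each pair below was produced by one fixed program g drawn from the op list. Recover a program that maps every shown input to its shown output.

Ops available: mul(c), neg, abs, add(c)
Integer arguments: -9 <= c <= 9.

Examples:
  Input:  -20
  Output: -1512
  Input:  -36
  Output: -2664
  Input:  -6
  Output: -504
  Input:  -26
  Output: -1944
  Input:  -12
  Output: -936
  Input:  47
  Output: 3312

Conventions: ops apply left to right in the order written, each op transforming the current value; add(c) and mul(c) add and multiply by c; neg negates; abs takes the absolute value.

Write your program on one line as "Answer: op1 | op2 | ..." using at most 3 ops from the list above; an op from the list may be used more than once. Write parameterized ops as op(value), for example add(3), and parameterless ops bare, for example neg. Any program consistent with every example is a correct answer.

add(-1) | mul(9) | mul(8)

Check, running the answer program on each example:
  -20 -> -21 -> -189 -> -1512
  -36 -> -37 -> -333 -> -2664
  -6 -> -7 -> -63 -> -504
  -26 -> -27 -> -243 -> -1944
  -12 -> -13 -> -117 -> -936
  47 -> 46 -> 414 -> 3312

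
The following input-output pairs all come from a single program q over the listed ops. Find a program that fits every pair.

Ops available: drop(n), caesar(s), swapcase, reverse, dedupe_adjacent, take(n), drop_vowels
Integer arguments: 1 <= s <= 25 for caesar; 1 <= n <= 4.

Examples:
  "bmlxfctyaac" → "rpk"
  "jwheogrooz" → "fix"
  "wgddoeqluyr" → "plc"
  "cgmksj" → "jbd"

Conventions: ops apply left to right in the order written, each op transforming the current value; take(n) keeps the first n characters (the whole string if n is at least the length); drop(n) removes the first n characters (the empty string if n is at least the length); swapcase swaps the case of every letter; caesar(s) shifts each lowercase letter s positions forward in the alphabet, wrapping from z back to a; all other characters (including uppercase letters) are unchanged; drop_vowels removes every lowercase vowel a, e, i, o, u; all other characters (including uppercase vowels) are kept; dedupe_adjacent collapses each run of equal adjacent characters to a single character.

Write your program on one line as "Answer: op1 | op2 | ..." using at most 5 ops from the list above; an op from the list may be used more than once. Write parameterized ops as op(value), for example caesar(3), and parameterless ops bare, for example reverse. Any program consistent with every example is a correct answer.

dedupe_adjacent | caesar(17) | reverse | drop(1) | take(3)

Check, running the answer program on each example:
  "bmlxfctyaac" -> "bmlxfctyac" -> "sdcowtkprt" -> "trpktwocds" -> "rpktwocds" -> "rpk"
  "jwheogrooz" -> "jwheogroz" -> "anyvfxifq" -> "qfixfvyna" -> "fixfvyna" -> "fix"
  "wgddoeqluyr" -> "wgdoeqluyr" -> "nxufvhclpi" -> "iplchvfuxn" -> "plchvfuxn" -> "plc"
  "cgmksj" -> "cgmksj" -> "txdbja" -> "ajbdxt" -> "jbdxt" -> "jbd"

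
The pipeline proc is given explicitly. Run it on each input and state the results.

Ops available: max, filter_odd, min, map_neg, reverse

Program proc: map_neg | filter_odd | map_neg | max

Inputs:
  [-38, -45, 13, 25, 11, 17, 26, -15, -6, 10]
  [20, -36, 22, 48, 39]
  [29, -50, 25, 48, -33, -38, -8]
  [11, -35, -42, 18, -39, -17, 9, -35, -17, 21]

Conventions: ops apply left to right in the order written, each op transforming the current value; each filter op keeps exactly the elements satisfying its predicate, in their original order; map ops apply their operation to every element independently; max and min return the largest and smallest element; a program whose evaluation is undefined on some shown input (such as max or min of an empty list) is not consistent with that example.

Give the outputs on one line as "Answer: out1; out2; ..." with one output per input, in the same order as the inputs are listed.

25; 39; 29; 21

Execution, op by op:
  [-38, -45, 13, 25, 11, 17, 26, -15, -6, 10] -> [38, 45, -13, -25, -11, -17, -26, 15, 6, -10] -> [45, -13, -25, -11, -17, 15] -> [-45, 13, 25, 11, 17, -15] -> 25
  [20, -36, 22, 48, 39] -> [-20, 36, -22, -48, -39] -> [-39] -> [39] -> 39
  [29, -50, 25, 48, -33, -38, -8] -> [-29, 50, -25, -48, 33, 38, 8] -> [-29, -25, 33] -> [29, 25, -33] -> 29
  [11, -35, -42, 18, -39, -17, 9, -35, -17, 21] -> [-11, 35, 42, -18, 39, 17, -9, 35, 17, -21] -> [-11, 35, 39, 17, -9, 35, 17, -21] -> [11, -35, -39, -17, 9, -35, -17, 21] -> 21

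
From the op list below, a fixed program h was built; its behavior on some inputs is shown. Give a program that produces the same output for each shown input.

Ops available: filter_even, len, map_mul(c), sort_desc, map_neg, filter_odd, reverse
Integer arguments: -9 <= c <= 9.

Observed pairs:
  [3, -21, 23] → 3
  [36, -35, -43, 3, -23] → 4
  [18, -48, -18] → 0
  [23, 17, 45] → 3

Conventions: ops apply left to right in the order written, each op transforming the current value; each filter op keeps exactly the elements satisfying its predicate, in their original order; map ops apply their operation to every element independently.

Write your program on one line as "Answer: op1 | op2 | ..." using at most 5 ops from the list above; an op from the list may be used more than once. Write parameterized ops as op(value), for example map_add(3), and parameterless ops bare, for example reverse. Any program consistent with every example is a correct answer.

reverse | filter_odd | map_mul(9) | len

Check, running the answer program on each example:
  [3, -21, 23] -> [23, -21, 3] -> [23, -21, 3] -> [207, -189, 27] -> 3
  [36, -35, -43, 3, -23] -> [-23, 3, -43, -35, 36] -> [-23, 3, -43, -35] -> [-207, 27, -387, -315] -> 4
  [18, -48, -18] -> [-18, -48, 18] -> [] -> [] -> 0
  [23, 17, 45] -> [45, 17, 23] -> [45, 17, 23] -> [405, 153, 207] -> 3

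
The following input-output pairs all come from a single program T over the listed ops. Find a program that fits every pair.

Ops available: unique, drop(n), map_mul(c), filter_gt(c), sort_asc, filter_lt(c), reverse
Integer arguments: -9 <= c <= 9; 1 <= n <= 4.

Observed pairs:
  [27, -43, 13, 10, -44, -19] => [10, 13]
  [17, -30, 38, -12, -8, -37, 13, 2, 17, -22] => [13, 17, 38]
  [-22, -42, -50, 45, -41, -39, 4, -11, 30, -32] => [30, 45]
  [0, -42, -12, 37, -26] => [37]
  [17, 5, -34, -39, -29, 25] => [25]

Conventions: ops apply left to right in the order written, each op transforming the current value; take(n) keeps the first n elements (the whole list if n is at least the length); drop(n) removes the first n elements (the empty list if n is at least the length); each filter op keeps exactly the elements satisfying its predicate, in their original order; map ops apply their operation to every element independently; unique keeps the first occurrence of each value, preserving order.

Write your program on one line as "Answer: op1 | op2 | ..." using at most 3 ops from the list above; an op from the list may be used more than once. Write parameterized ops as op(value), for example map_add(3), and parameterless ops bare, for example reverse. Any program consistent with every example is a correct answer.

drop(2) | filter_gt(6) | sort_asc

Check, running the answer program on each example:
  [27, -43, 13, 10, -44, -19] -> [13, 10, -44, -19] -> [13, 10] -> [10, 13]
  [17, -30, 38, -12, -8, -37, 13, 2, 17, -22] -> [38, -12, -8, -37, 13, 2, 17, -22] -> [38, 13, 17] -> [13, 17, 38]
  [-22, -42, -50, 45, -41, -39, 4, -11, 30, -32] -> [-50, 45, -41, -39, 4, -11, 30, -32] -> [45, 30] -> [30, 45]
  [0, -42, -12, 37, -26] -> [-12, 37, -26] -> [37] -> [37]
  [17, 5, -34, -39, -29, 25] -> [-34, -39, -29, 25] -> [25] -> [25]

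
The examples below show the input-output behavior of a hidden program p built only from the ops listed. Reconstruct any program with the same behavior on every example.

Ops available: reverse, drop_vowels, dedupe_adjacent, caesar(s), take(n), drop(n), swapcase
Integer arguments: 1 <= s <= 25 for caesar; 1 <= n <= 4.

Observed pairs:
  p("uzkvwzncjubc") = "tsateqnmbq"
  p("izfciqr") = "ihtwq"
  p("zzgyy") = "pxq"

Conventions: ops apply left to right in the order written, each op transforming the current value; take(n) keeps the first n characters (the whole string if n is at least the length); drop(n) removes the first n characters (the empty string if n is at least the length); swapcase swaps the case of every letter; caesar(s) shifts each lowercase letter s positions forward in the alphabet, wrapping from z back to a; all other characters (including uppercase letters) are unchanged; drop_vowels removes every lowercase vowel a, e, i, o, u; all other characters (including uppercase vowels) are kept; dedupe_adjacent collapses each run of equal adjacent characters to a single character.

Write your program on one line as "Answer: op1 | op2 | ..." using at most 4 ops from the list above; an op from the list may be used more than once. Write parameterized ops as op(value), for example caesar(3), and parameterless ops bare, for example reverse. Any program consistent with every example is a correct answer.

drop_vowels | reverse | caesar(17) | dedupe_adjacent

Check, running the answer program on each example:
  "uzkvwzncjubc" -> "zkvwzncjbc" -> "cbjcnzwvkz" -> "tsateqnmbq" -> "tsateqnmbq"
  "izfciqr" -> "zfcqr" -> "rqcfz" -> "ihtwq" -> "ihtwq"
  "zzgyy" -> "zzgyy" -> "yygzz" -> "ppxqq" -> "pxq"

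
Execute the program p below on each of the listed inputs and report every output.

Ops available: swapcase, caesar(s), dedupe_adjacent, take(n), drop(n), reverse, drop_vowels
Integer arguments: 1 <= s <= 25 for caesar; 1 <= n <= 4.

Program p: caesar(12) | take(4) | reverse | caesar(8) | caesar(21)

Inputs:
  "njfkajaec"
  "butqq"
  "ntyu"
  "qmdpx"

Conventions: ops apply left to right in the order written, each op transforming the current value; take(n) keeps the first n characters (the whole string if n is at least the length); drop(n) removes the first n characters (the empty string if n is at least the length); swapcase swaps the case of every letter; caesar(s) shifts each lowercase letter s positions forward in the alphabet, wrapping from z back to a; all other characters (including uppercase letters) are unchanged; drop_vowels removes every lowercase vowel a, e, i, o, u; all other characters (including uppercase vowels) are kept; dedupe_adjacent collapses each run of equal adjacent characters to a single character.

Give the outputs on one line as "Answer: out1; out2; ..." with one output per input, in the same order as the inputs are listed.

"zuyc"; "fijq"; "jnic"; "esbf"

Execution, op by op:
  "njfkajaec" -> "zvrwmvmqo" -> "zvrw" -> "wrvz" -> "ezdh" -> "zuyc"
  "butqq" -> "ngfcc" -> "ngfc" -> "cfgn" -> "knov" -> "fijq"
  "ntyu" -> "zfkg" -> "zfkg" -> "gkfz" -> "osnh" -> "jnic"
  "qmdpx" -> "cypbj" -> "cypb" -> "bpyc" -> "jxgk" -> "esbf"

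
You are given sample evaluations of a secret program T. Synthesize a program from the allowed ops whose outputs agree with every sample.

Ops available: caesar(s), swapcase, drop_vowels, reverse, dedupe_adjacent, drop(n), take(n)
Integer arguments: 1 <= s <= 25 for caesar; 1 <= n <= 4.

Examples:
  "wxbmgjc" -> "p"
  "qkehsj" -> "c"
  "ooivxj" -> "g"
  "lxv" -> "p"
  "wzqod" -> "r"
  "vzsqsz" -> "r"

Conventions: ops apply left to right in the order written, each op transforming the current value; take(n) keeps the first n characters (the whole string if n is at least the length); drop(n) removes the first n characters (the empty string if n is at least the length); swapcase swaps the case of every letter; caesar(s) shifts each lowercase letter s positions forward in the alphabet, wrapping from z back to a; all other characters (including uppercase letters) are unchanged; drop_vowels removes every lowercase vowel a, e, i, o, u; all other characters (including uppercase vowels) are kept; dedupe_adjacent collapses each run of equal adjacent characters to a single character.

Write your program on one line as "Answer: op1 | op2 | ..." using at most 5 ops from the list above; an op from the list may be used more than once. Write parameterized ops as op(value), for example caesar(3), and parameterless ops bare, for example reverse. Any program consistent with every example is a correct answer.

drop(1) | take(4) | take(1) | caesar(18)

Check, running the answer program on each example:
  "wxbmgjc" -> "xbmgjc" -> "xbmg" -> "x" -> "p"
  "qkehsj" -> "kehsj" -> "kehs" -> "k" -> "c"
  "ooivxj" -> "oivxj" -> "oivx" -> "o" -> "g"
  "lxv" -> "xv" -> "xv" -> "x" -> "p"
  "wzqod" -> "zqod" -> "zqod" -> "z" -> "r"
  "vzsqsz" -> "zsqsz" -> "zsqs" -> "z" -> "r"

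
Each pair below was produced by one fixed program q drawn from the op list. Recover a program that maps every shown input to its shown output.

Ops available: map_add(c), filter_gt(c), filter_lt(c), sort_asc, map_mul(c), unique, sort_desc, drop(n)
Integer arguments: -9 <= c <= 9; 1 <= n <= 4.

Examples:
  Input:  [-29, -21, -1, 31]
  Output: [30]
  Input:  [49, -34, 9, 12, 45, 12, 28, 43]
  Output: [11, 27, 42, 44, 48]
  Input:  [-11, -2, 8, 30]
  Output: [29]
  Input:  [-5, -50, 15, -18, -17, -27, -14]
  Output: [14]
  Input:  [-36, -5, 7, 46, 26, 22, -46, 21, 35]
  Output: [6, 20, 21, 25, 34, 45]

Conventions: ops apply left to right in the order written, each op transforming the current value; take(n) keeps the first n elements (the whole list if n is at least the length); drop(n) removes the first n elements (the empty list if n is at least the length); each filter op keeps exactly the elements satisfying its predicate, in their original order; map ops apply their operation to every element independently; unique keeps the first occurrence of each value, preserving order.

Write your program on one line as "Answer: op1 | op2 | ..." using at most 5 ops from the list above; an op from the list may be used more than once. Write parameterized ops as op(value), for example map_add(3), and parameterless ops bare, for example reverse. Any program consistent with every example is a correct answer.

sort_asc | drop(3) | filter_gt(-2) | map_add(-1)

Check, running the answer program on each example:
  [-29, -21, -1, 31] -> [-29, -21, -1, 31] -> [31] -> [31] -> [30]
  [49, -34, 9, 12, 45, 12, 28, 43] -> [-34, 9, 12, 12, 28, 43, 45, 49] -> [12, 28, 43, 45, 49] -> [12, 28, 43, 45, 49] -> [11, 27, 42, 44, 48]
  [-11, -2, 8, 30] -> [-11, -2, 8, 30] -> [30] -> [30] -> [29]
  [-5, -50, 15, -18, -17, -27, -14] -> [-50, -27, -18, -17, -14, -5, 15] -> [-17, -14, -5, 15] -> [15] -> [14]
  [-36, -5, 7, 46, 26, 22, -46, 21, 35] -> [-46, -36, -5, 7, 21, 22, 26, 35, 46] -> [7, 21, 22, 26, 35, 46] -> [7, 21, 22, 26, 35, 46] -> [6, 20, 21, 25, 34, 45]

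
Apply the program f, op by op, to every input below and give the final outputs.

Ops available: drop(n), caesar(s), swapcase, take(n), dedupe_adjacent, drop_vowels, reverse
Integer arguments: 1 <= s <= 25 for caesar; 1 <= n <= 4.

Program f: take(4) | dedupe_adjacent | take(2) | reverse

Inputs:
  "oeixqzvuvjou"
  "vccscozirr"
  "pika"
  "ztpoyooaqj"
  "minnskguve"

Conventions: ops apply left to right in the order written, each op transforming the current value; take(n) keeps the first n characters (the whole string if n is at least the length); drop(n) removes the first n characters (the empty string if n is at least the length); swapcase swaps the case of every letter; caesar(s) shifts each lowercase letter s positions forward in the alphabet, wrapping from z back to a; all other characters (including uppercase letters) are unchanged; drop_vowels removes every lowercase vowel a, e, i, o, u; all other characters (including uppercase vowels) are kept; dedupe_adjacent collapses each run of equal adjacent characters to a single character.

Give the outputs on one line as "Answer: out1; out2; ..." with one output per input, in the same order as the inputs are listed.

Execution, op by op:
  "oeixqzvuvjou" -> "oeix" -> "oeix" -> "oe" -> "eo"
  "vccscozirr" -> "vccs" -> "vcs" -> "vc" -> "cv"
  "pika" -> "pika" -> "pika" -> "pi" -> "ip"
  "ztpoyooaqj" -> "ztpo" -> "ztpo" -> "zt" -> "tz"
  "minnskguve" -> "minn" -> "min" -> "mi" -> "im"

"eo"; "cv"; "ip"; "tz"; "im"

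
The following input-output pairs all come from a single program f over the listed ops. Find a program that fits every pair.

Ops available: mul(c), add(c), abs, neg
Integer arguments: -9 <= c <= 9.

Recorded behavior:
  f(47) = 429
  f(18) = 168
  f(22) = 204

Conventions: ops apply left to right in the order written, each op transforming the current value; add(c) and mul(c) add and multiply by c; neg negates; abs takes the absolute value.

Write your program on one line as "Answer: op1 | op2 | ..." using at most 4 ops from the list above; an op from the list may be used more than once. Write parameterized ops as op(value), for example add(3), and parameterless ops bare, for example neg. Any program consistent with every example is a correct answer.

neg | mul(-9) | add(1) | add(5)

Check, running the answer program on each example:
  47 -> -47 -> 423 -> 424 -> 429
  18 -> -18 -> 162 -> 163 -> 168
  22 -> -22 -> 198 -> 199 -> 204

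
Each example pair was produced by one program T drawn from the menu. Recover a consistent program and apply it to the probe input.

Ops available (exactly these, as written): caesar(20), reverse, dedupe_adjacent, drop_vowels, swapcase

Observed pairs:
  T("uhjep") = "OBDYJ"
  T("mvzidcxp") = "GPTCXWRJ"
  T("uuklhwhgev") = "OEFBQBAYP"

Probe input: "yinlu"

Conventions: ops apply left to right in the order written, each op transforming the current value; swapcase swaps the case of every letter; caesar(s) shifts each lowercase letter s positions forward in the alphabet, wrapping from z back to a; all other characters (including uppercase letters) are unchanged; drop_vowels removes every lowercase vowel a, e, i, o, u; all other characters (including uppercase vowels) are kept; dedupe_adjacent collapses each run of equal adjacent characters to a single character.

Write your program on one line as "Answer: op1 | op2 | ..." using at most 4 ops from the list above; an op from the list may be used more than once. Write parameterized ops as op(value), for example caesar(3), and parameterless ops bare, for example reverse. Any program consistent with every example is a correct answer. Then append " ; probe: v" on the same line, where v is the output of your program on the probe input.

caesar(20) | dedupe_adjacent | swapcase ; probe: "SCHFO"

Check, running the answer program on each example:
  "uhjep" -> "obdyj" -> "obdyj" -> "OBDYJ"
  "mvzidcxp" -> "gptcxwrj" -> "gptcxwrj" -> "GPTCXWRJ"
  "uuklhwhgev" -> "ooefbqbayp" -> "oefbqbayp" -> "OEFBQBAYP"
  probe: "yinlu" -> "schfo" -> "schfo" -> "SCHFO"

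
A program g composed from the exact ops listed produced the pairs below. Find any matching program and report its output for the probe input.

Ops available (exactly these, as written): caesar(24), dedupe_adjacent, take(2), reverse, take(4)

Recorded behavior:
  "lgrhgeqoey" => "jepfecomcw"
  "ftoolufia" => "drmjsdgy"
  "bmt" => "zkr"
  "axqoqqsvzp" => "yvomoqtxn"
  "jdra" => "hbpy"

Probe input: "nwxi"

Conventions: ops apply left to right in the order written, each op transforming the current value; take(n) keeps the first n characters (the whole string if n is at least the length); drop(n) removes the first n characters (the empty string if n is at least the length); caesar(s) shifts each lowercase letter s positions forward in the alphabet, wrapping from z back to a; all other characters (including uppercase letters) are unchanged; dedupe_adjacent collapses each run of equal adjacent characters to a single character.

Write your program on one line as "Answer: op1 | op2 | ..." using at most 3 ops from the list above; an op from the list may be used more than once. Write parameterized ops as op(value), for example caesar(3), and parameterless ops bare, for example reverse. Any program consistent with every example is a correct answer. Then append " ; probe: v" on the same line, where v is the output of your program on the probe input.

caesar(24) | dedupe_adjacent ; probe: "luvg"

Check, running the answer program on each example:
  "lgrhgeqoey" -> "jepfecomcw" -> "jepfecomcw"
  "ftoolufia" -> "drmmjsdgy" -> "drmjsdgy"
  "bmt" -> "zkr" -> "zkr"
  "axqoqqsvzp" -> "yvomooqtxn" -> "yvomoqtxn"
  "jdra" -> "hbpy" -> "hbpy"
  probe: "nwxi" -> "luvg" -> "luvg"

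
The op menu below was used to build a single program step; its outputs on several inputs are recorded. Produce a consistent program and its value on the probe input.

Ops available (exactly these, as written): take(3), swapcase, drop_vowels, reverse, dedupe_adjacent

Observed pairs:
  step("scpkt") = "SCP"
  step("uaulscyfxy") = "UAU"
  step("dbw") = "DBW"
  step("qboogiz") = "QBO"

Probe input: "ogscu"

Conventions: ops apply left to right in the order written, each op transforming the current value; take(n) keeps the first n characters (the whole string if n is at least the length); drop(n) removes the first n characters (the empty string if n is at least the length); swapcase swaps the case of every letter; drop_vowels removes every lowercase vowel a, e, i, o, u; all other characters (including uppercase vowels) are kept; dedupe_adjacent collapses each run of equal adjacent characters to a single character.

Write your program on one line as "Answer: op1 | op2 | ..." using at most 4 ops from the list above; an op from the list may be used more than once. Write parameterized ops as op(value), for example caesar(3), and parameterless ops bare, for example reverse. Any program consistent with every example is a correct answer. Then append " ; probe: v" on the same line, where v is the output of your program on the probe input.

swapcase | dedupe_adjacent | take(3) ; probe: "OGS"

Check, running the answer program on each example:
  "scpkt" -> "SCPKT" -> "SCPKT" -> "SCP"
  "uaulscyfxy" -> "UAULSCYFXY" -> "UAULSCYFXY" -> "UAU"
  "dbw" -> "DBW" -> "DBW" -> "DBW"
  "qboogiz" -> "QBOOGIZ" -> "QBOGIZ" -> "QBO"
  probe: "ogscu" -> "OGSCU" -> "OGSCU" -> "OGS"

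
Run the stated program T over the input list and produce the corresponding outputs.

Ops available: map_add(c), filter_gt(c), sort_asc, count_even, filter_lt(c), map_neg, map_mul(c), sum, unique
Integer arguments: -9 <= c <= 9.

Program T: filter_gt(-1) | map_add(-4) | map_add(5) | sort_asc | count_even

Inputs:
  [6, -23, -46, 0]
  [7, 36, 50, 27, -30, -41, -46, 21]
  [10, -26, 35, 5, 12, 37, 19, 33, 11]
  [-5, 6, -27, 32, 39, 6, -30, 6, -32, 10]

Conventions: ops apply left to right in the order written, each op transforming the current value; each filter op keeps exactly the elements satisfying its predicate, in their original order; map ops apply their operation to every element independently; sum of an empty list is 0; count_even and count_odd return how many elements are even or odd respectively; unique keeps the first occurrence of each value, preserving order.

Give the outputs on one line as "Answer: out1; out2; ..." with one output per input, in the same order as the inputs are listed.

Execution, op by op:
  [6, -23, -46, 0] -> [6, 0] -> [2, -4] -> [7, 1] -> [1, 7] -> 0
  [7, 36, 50, 27, -30, -41, -46, 21] -> [7, 36, 50, 27, 21] -> [3, 32, 46, 23, 17] -> [8, 37, 51, 28, 22] -> [8, 22, 28, 37, 51] -> 3
  [10, -26, 35, 5, 12, 37, 19, 33, 11] -> [10, 35, 5, 12, 37, 19, 33, 11] -> [6, 31, 1, 8, 33, 15, 29, 7] -> [11, 36, 6, 13, 38, 20, 34, 12] -> [6, 11, 12, 13, 20, 34, 36, 38] -> 6
  [-5, 6, -27, 32, 39, 6, -30, 6, -32, 10] -> [6, 32, 39, 6, 6, 10] -> [2, 28, 35, 2, 2, 6] -> [7, 33, 40, 7, 7, 11] -> [7, 7, 7, 11, 33, 40] -> 1

0; 3; 6; 1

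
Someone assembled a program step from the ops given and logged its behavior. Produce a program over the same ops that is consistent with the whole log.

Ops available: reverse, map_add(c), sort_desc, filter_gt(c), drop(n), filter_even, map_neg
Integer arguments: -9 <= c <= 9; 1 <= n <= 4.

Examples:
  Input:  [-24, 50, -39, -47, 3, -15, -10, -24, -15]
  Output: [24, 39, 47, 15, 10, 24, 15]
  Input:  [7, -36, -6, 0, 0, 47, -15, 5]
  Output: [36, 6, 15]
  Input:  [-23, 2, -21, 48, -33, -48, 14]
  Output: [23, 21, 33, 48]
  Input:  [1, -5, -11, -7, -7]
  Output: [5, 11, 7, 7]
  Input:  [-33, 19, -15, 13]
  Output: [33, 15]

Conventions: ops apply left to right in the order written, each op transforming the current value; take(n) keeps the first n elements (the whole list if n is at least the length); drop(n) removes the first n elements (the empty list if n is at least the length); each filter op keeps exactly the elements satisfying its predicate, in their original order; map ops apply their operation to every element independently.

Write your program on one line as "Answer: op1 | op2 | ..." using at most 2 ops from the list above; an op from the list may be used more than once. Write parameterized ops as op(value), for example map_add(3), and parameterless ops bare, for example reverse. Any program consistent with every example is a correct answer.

map_neg | filter_gt(0)

Check, running the answer program on each example:
  [-24, 50, -39, -47, 3, -15, -10, -24, -15] -> [24, -50, 39, 47, -3, 15, 10, 24, 15] -> [24, 39, 47, 15, 10, 24, 15]
  [7, -36, -6, 0, 0, 47, -15, 5] -> [-7, 36, 6, 0, 0, -47, 15, -5] -> [36, 6, 15]
  [-23, 2, -21, 48, -33, -48, 14] -> [23, -2, 21, -48, 33, 48, -14] -> [23, 21, 33, 48]
  [1, -5, -11, -7, -7] -> [-1, 5, 11, 7, 7] -> [5, 11, 7, 7]
  [-33, 19, -15, 13] -> [33, -19, 15, -13] -> [33, 15]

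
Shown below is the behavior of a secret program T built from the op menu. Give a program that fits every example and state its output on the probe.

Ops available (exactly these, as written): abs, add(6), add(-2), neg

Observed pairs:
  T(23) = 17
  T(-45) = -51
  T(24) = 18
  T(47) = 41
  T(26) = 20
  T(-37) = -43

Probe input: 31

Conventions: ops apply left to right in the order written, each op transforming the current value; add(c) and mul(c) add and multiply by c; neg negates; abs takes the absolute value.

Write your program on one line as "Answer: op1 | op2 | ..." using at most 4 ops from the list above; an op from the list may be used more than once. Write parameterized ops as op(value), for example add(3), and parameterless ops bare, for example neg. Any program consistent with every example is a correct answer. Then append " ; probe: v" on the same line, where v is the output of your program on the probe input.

neg | add(6) | neg ; probe: 25

Check, running the answer program on each example:
  23 -> -23 -> -17 -> 17
  -45 -> 45 -> 51 -> -51
  24 -> -24 -> -18 -> 18
  47 -> -47 -> -41 -> 41
  26 -> -26 -> -20 -> 20
  -37 -> 37 -> 43 -> -43
  probe: 31 -> -31 -> -25 -> 25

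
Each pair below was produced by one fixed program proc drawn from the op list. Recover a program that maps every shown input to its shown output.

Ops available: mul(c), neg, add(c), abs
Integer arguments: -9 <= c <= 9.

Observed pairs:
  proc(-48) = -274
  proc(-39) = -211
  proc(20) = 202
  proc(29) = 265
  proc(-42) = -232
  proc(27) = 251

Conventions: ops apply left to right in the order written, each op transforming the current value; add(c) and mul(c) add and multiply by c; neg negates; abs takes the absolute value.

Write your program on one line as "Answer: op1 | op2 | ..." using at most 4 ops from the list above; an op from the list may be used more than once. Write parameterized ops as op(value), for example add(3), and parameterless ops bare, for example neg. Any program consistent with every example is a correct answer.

add(9) | mul(-7) | neg | add(-1)

Check, running the answer program on each example:
  -48 -> -39 -> 273 -> -273 -> -274
  -39 -> -30 -> 210 -> -210 -> -211
  20 -> 29 -> -203 -> 203 -> 202
  29 -> 38 -> -266 -> 266 -> 265
  -42 -> -33 -> 231 -> -231 -> -232
  27 -> 36 -> -252 -> 252 -> 251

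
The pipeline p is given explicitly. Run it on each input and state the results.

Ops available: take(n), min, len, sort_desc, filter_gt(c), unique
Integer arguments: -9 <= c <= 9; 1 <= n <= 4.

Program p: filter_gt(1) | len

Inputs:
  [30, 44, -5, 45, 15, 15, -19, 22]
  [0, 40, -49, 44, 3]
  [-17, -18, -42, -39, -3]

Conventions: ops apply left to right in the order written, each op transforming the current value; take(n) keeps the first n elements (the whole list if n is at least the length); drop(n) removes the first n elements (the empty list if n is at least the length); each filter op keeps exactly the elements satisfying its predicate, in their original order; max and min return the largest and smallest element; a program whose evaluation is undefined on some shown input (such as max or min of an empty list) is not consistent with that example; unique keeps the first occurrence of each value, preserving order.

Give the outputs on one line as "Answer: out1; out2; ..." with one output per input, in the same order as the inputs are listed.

6; 3; 0

Execution, op by op:
  [30, 44, -5, 45, 15, 15, -19, 22] -> [30, 44, 45, 15, 15, 22] -> 6
  [0, 40, -49, 44, 3] -> [40, 44, 3] -> 3
  [-17, -18, -42, -39, -3] -> [] -> 0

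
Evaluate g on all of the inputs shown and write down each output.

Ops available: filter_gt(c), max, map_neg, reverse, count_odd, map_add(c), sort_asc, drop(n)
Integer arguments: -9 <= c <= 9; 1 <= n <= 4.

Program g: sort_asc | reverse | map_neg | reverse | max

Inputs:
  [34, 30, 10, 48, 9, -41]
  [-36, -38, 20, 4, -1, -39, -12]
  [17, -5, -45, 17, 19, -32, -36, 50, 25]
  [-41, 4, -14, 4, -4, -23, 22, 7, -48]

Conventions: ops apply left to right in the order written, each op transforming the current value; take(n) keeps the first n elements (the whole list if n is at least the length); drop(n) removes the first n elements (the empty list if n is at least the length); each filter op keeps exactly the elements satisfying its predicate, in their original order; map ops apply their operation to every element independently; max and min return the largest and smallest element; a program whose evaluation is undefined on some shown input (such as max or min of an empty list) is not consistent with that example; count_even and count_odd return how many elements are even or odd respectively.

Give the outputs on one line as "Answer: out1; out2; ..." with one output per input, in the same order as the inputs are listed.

41; 39; 45; 48

Execution, op by op:
  [34, 30, 10, 48, 9, -41] -> [-41, 9, 10, 30, 34, 48] -> [48, 34, 30, 10, 9, -41] -> [-48, -34, -30, -10, -9, 41] -> [41, -9, -10, -30, -34, -48] -> 41
  [-36, -38, 20, 4, -1, -39, -12] -> [-39, -38, -36, -12, -1, 4, 20] -> [20, 4, -1, -12, -36, -38, -39] -> [-20, -4, 1, 12, 36, 38, 39] -> [39, 38, 36, 12, 1, -4, -20] -> 39
  [17, -5, -45, 17, 19, -32, -36, 50, 25] -> [-45, -36, -32, -5, 17, 17, 19, 25, 50] -> [50, 25, 19, 17, 17, -5, -32, -36, -45] -> [-50, -25, -19, -17, -17, 5, 32, 36, 45] -> [45, 36, 32, 5, -17, -17, -19, -25, -50] -> 45
  [-41, 4, -14, 4, -4, -23, 22, 7, -48] -> [-48, -41, -23, -14, -4, 4, 4, 7, 22] -> [22, 7, 4, 4, -4, -14, -23, -41, -48] -> [-22, -7, -4, -4, 4, 14, 23, 41, 48] -> [48, 41, 23, 14, 4, -4, -4, -7, -22] -> 48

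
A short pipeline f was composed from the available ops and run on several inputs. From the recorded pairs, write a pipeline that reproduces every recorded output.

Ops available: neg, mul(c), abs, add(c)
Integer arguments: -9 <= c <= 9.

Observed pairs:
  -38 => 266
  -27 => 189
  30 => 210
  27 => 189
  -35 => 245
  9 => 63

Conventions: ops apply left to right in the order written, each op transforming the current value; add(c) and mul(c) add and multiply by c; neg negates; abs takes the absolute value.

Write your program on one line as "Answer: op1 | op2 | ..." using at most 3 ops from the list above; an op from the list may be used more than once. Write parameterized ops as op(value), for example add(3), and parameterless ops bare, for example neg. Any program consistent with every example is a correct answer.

mul(-7) | abs

Check, running the answer program on each example:
  -38 -> 266 -> 266
  -27 -> 189 -> 189
  30 -> -210 -> 210
  27 -> -189 -> 189
  -35 -> 245 -> 245
  9 -> -63 -> 63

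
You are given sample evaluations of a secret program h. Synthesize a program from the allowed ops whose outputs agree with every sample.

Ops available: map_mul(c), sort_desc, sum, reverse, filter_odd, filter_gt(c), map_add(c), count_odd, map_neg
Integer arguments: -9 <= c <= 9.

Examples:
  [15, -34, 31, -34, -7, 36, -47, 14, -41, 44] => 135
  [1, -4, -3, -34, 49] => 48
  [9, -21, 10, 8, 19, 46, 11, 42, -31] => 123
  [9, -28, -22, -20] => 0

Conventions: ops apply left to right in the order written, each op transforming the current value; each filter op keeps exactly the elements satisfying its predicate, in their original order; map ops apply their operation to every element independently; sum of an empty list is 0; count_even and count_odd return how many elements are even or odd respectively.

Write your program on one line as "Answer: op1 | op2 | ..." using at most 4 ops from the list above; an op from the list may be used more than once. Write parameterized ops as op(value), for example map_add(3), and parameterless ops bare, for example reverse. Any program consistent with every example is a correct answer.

map_add(-1) | filter_gt(8) | sum

Check, running the answer program on each example:
  [15, -34, 31, -34, -7, 36, -47, 14, -41, 44] -> [14, -35, 30, -35, -8, 35, -48, 13, -42, 43] -> [14, 30, 35, 13, 43] -> 135
  [1, -4, -3, -34, 49] -> [0, -5, -4, -35, 48] -> [48] -> 48
  [9, -21, 10, 8, 19, 46, 11, 42, -31] -> [8, -22, 9, 7, 18, 45, 10, 41, -32] -> [9, 18, 45, 10, 41] -> 123
  [9, -28, -22, -20] -> [8, -29, -23, -21] -> [] -> 0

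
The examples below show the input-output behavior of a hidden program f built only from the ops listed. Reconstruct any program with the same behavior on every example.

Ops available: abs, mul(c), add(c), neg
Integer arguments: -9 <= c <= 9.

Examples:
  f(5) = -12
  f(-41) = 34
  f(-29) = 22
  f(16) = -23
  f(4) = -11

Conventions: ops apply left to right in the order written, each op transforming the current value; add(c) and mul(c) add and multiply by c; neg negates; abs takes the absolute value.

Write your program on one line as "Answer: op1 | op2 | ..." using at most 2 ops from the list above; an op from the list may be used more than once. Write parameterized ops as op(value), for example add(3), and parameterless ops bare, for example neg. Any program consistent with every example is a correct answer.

neg | add(-7)

Check, running the answer program on each example:
  5 -> -5 -> -12
  -41 -> 41 -> 34
  -29 -> 29 -> 22
  16 -> -16 -> -23
  4 -> -4 -> -11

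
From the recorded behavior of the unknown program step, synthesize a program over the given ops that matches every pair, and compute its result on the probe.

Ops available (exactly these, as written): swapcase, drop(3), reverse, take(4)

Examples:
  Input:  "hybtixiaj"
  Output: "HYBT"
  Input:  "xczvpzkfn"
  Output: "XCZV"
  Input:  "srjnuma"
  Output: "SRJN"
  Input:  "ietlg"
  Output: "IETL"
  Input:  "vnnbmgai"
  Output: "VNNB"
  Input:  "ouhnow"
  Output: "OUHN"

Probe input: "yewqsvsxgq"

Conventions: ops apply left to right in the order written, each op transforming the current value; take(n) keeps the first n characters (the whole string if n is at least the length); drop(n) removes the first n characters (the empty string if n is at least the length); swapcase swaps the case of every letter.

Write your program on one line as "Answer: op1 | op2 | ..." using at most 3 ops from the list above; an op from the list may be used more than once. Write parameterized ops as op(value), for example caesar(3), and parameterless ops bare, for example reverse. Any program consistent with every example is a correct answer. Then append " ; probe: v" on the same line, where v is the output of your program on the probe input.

swapcase | take(4) ; probe: "YEWQ"

Check, running the answer program on each example:
  "hybtixiaj" -> "HYBTIXIAJ" -> "HYBT"
  "xczvpzkfn" -> "XCZVPZKFN" -> "XCZV"
  "srjnuma" -> "SRJNUMA" -> "SRJN"
  "ietlg" -> "IETLG" -> "IETL"
  "vnnbmgai" -> "VNNBMGAI" -> "VNNB"
  "ouhnow" -> "OUHNOW" -> "OUHN"
  probe: "yewqsvsxgq" -> "YEWQSVSXGQ" -> "YEWQ"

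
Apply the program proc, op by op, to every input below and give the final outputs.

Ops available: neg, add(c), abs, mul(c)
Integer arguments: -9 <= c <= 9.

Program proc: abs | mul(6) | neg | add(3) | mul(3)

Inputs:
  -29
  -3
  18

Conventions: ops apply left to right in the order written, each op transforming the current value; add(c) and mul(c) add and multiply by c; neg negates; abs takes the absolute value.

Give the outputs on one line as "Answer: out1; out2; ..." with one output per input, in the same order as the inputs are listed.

-513; -45; -315

Execution, op by op:
  -29 -> 29 -> 174 -> -174 -> -171 -> -513
  -3 -> 3 -> 18 -> -18 -> -15 -> -45
  18 -> 18 -> 108 -> -108 -> -105 -> -315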